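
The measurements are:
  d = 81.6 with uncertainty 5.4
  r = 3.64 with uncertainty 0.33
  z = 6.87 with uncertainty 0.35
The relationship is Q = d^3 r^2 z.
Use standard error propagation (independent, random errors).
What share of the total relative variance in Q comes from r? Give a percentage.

43.9%

(δQ/Q)² = (3·δd/d)² + (2·δr/r)² + (1·δz/z)²
  d term: (3×0.0662)² = 0.0394
  r term: (2×0.0907)² = 0.0329
  z term: (1×0.0509)² = 0.00260
Total = 0.0749. Share from r = 0.0329/0.0749 = 0.439.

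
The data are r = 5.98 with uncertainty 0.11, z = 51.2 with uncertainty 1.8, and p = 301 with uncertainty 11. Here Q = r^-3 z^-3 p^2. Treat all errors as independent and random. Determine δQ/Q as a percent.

14.0%

For a monomial Q ∝ r^-3, z^-3, p^2, fractional errors add in quadrature:
  (-3·δr/r)² = (-3×0.0184)² = 0.00305;  (-3·δz/z)² = (-3×0.0352)² = 0.0111;  (2·δp/p)² = (2×0.0365)² = 0.00534
δQ/Q = √(0.0195) = 0.140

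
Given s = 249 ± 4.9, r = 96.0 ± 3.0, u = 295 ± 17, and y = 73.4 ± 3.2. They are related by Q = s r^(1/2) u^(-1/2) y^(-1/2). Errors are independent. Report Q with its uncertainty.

16.6 ± 0.730

Products/powers → add relative errors in quadrature, weighted by exponent:
  (1·δs/s)² = (1×0.0197)² = 0.000387;  (½·δr/r)² = (0.5×0.0312)² = 0.000244;  (−½·δu/u)² = (-0.5×0.0576)² = 0.000830;  (−½·δy/y)² = (-0.5×0.0436)² = 0.000475
δQ/Q = √(0.00194) = 0.0440
Q = 16.6, so δQ = 0.0440 × 16.6 = 0.730.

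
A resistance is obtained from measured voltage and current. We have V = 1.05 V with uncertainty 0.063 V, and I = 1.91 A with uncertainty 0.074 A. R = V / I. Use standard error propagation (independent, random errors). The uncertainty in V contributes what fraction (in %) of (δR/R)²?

(δR/R)² = (1·δV/V)² + (-1·δI/I)²
  V term: (1×0.0600)² = 0.00360
  I term: (-1×0.0387)² = 0.00150
Total = 0.00510. Share from V = 0.00360/0.00510 = 0.706.

70.6%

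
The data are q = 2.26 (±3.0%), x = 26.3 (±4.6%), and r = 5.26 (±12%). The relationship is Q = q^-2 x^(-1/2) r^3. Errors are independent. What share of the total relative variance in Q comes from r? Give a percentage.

(δQ/Q)² = (-2·δq/q)² + (−½·δx/x)² + (3·δr/r)²
  q term: (-2×0.0300)² = 0.00360
  x term: (-0.5×0.0460)² = 0.000529
  r term: (3×0.120)² = 0.130
Total = 0.134. Share from r = 0.130/0.134 = 0.969.

96.9%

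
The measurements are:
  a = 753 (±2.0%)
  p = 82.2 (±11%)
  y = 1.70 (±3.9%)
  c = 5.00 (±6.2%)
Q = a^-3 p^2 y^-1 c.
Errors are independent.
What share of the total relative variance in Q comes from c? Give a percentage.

(δQ/Q)² = (-3·δa/a)² + (2·δp/p)² + (-1·δy/y)² + (1·δc/c)²
  a term: (-3×0.0200)² = 0.00360
  p term: (2×0.110)² = 0.0484
  y term: (-1×0.0390)² = 0.00152
  c term: (1×0.0620)² = 0.00384
Total = 0.0574. Share from c = 0.00384/0.0574 = 0.0670.

6.70%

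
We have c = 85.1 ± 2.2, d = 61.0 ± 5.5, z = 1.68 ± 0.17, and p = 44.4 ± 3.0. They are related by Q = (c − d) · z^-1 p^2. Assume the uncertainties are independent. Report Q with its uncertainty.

Let u = c − d = 24.1. δu = √(δc² + δd²) = √(4.84 + 30.2) = 5.92, so δu/u = 0.246.
Q is then a monomial in u, z, p:
δQ/Q = √((δu/u)² + (-1·δz/z)² + (2·δp/p)²) = √(0.0604 + 0.0102 + 0.0183) = 0.298
Q = 28300, so δQ = 0.298 × 28300 = 8430.

28300 ± 8430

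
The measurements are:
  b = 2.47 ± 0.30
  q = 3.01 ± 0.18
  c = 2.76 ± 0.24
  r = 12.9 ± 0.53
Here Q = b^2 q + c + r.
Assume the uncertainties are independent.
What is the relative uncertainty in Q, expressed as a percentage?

13.6%

Let p = b^2·q = 18.4. δp/p = √((2·δb/b)² + (1·δq/q)²) = √(0.0590 + 0.00358) = 0.250, so δp = 4.59.
Q = p + c + r: δQ = √(δp² + δc² + δr²) = √(21.1 + 0.0576 + 0.281) = 4.63
Q = 34.0, so δQ/Q = 4.63/34.0 = 0.136.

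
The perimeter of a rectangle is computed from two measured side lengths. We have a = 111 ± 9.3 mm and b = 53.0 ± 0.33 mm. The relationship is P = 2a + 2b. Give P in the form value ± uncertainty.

328 ± 18.6 mm

P is a linear combination, so absolute uncertainties add in quadrature:
  (2·δa)² = 346;  (2·δb)² = 0.436
δP = √(346) = 18.6 mm
P = 328 mm.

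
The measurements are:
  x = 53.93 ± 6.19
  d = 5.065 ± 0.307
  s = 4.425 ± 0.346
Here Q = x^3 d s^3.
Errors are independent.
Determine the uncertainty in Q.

Products/powers → add relative errors in quadrature, weighted by exponent:
  (3·δx/x)² = (3×0.115)² = 0.119;  (1·δd/d)² = (1×0.0606)² = 0.00367;  (3·δs/s)² = (3×0.0782)² = 0.0550
δQ/Q = √(0.177) = 0.421
Q = 6.884e+07, so δQ = 0.421 × 6.884e+07 = 2.9e+07.

2.9e+07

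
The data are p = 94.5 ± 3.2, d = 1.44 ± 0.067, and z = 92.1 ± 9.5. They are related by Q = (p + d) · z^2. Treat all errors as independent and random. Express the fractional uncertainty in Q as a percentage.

20.9%

Let u = p + d = 95.9. δu = √(δp² + δd²) = √(10.2 + 0.00449) = 3.20, so δu/u = 0.0334.
Q is then a monomial in u, z:
δQ/Q = √((δu/u)² + (2·δz/z)²) = √(0.00111 + 0.0426) = 0.209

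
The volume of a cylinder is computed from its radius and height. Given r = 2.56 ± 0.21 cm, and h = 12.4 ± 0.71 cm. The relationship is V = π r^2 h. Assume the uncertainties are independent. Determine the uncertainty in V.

Relative error in a monomial: (δV/V)² = Σ (nᵢ · δxᵢ/xᵢ)².
  (2·δr/r)² = (2×0.0820)² = 0.0269;  (1·δh/h)² = (1×0.0573)² = 0.00328
δV/V = √(0.0302) = 0.174
V = 255 cm^3, so δV = 0.174 × 255 = 44.4 cm^3.

44.4 cm^3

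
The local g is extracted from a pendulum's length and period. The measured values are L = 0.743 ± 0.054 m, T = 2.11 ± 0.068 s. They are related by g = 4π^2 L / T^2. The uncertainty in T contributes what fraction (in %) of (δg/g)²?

(δg/g)² = (1·δL/L)² + (-2·δT/T)²
  L term: (1×0.0727)² = 0.00528
  T term: (-2×0.0322)² = 0.00415
Total = 0.00944. Share from T = 0.00415/0.00944 = 0.440.

44.0%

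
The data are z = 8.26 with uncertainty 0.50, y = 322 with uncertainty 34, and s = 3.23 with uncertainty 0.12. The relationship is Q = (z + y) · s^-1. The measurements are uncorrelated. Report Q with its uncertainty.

102 ± 11.2

Let u = z + y = 330. δu = √(δz² + δy²) = √(0.250 + 1160) = 34.0, so δu/u = 0.103.
Q is then a monomial in u, s:
δQ/Q = √((δu/u)² + (-1·δs/s)²) = √(0.0106 + 0.00138) = 0.109
Q = 102, so δQ = 0.109 × 102 = 11.2.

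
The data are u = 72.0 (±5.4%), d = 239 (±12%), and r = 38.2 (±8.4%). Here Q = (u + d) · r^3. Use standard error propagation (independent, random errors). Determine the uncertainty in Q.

Let w = u + d = 311. δw = √(δu² + δd²) = √(15.1 + 823) = 28.9, so δw/w = 0.0931.
Q is then a monomial in w, r:
δQ/Q = √((δw/w)² + (3·δr/r)²) = √(0.00866 + 0.0635) = 0.269
Q = 1.73e+07, so δQ = 0.269 × 1.73e+07 = 4.66e+06.

4.66e+06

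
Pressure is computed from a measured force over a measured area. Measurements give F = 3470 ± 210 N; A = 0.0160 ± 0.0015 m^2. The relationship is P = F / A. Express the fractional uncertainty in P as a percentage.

For a monomial P ∝ F, A^-1, fractional errors add in quadrature:
  (1·δF/F)² = (1×0.0605)² = 0.00366;  (-1·δA/A)² = (-1×0.0938)² = 0.00879
δP/P = √(0.0125) = 0.112

11.2%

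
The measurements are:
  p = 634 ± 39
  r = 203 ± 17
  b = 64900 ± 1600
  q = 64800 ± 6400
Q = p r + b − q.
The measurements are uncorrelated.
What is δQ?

Let w = p·r = 1.29e+05. δw/w = √((1·δp/p)² + (1·δr/r)²) = √(0.00378 + 0.00701) = 0.104, so δw = 13400.
Q = w + b − q: δQ = √(δw² + δb² + δq²) = √(1.79e+08 + 2.56e+06 + 4.1e+07) = 14900

14900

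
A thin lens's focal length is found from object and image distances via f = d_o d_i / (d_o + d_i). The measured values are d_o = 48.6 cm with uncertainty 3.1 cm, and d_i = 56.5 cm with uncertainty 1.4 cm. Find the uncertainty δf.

∂f/∂d_o = (d_i/(d_o+d_i))² = 0.289;  ∂f/∂d_i = (d_o/(d_o+d_i))² = 0.214
δf = √((∂f/∂d_o · δd_o)² + (∂f/∂d_i · δd_i)²) = √(0.803 + 0.0896) = 0.945 cm

0.945 cm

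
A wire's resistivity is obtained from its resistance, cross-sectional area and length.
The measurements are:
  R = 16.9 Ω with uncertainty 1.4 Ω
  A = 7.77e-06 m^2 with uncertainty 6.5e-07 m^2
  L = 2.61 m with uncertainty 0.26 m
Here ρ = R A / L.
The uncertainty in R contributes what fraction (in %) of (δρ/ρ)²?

(δρ/ρ)² = (1·δR/R)² + (1·δA/A)² + (-1·δL/L)²
  R term: (1×0.0828)² = 0.00686
  A term: (1×0.0837)² = 0.00700
  L term: (-1×0.0996)² = 0.00992
Total = 0.0238. Share from R = 0.00686/0.0238 = 0.289.

28.9%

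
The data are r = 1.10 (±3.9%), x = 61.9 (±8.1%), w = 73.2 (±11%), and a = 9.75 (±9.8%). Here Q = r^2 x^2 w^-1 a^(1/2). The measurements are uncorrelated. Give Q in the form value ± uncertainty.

198 ± 42.8

Since Q is a product/quotient, work with relative uncertainties:
  (2·δr/r)² = (2×0.0390)² = 0.00608;  (2·δx/x)² = (2×0.0810)² = 0.0262;  (-1·δw/w)² = (-1×0.110)² = 0.0121;  (½·δa/a)² = (0.5×0.0980)² = 0.00240
δQ/Q = √(0.0468) = 0.216
Q = 198, so δQ = 0.216 × 198 = 42.8.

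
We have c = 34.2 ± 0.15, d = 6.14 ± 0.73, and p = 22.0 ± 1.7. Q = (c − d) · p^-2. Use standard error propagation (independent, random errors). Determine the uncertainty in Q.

0.00909

Let u = c − d = 28.1. δu = √(δc² + δd²) = √(0.0225 + 0.533) = 0.745, so δu/u = 0.0266.
Q is then a monomial in u, p:
δQ/Q = √((δu/u)² + (-2·δp/p)²) = √(0.000705 + 0.0239) = 0.157
Q = 0.0580, so δQ = 0.157 × 0.0580 = 0.00909.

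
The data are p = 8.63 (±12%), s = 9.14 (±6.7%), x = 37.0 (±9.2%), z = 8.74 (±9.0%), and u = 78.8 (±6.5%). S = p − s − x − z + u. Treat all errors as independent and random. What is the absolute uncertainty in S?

6.32

For a sum/difference, combine absolute errors in quadrature:
  (δp)² = 1.07;  (δs)² = 0.375;  (δx)² = 11.6;  (δz)² = 0.619;  (δu)² = 26.2
δS = √(39.9) = 6.32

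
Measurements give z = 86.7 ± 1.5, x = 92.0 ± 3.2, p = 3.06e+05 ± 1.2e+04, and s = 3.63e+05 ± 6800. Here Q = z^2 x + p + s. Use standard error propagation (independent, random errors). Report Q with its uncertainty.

(1.36 ± 0.0366) × 10^6

Let w = z^2·x = 6.92e+05. δw/w = √((2·δz/z)² + (1·δx/x)²) = √(0.00120 + 0.00121) = 0.0491, so δw = 33900.
Q = w + p + s: δQ = √(δw² + δp² + δs²) = √(1.15e+09 + 1.44e+08 + 4.62e+07) = 36600
Q = 1.36e+06.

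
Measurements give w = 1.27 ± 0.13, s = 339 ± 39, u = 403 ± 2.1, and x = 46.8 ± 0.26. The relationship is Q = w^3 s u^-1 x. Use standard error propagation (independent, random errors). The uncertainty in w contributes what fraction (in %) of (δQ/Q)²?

(δQ/Q)² = (3·δw/w)² + (1·δs/s)² + (-1·δu/u)² + (1·δx/x)²
  w term: (3×0.102)² = 0.0943
  s term: (1×0.115)² = 0.0132
  u term: (-1×0.00521)² = 2.72e-05
  x term: (1×0.00556)² = 3.09e-05
Total = 0.108. Share from w = 0.0943/0.108 = 0.876.

87.6%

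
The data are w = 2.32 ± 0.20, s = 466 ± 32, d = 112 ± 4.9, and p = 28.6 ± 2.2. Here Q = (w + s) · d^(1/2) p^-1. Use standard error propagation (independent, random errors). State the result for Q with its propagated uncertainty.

Let u = w + s = 468. δu = √(δw² + δs²) = √(0.0400 + 1020) = 32.0, so δu/u = 0.0683.
Q is then a monomial in u, d, p:
δQ/Q = √((δu/u)² + (½·δd/d)² + (-1·δp/p)²) = √(0.00467 + 0.000479 + 0.00592) = 0.105
Q = 173, so δQ = 0.105 × 173 = 18.2.

173 ± 18.2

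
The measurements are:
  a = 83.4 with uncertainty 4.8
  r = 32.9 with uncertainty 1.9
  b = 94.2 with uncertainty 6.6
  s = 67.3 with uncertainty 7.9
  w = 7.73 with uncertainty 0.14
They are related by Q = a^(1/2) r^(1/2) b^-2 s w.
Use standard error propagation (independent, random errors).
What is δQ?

For a monomial Q ∝ a^(1/2), r^(1/2), b^-2, s, w, fractional errors add in quadrature:
  (½·δa/a)² = (0.5×0.0576)² = 0.000828;  (½·δr/r)² = (0.5×0.0578)² = 0.000834;  (-2·δb/b)² = (-2×0.0701)² = 0.0196;  (1·δs/s)² = (1×0.117)² = 0.0138;  (1·δw/w)² = (1×0.0181)² = 0.000328
δQ/Q = √(0.0354) = 0.188
Q = 3.07, so δQ = 0.188 × 3.07 = 0.578.

0.578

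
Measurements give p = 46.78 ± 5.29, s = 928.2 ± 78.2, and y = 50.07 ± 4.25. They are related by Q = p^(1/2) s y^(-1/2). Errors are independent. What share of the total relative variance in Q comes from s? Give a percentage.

(δQ/Q)² = (½·δp/p)² + (1·δs/s)² + (−½·δy/y)²
  p term: (0.5×0.113)² = 0.00320
  s term: (1×0.0842)² = 0.00710
  y term: (-0.5×0.0849)² = 0.00180
Total = 0.0121. Share from s = 0.00710/0.0121 = 0.587.

58.7%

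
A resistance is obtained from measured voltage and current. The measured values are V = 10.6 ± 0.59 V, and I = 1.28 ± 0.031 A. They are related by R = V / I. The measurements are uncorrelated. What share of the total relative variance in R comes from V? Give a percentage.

(δR/R)² = (1·δV/V)² + (-1·δI/I)²
  V term: (1×0.0557)² = 0.00310
  I term: (-1×0.0242)² = 0.000587
Total = 0.00368. Share from V = 0.00310/0.00368 = 0.841.

84.1%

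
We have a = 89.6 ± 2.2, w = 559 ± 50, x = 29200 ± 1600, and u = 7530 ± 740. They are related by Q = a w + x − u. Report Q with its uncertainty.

71800 ± 4970

Let p = a·w = 50100. δp/p = √((1·δa/a)² + (1·δw/w)²) = √(0.000603 + 0.00800) = 0.0928, so δp = 4650.
Q = p + x − u: δQ = √(δp² + δx² + δu²) = √(2.16e+07 + 2.56e+06 + 5.48e+05) = 4970
Q = 71800.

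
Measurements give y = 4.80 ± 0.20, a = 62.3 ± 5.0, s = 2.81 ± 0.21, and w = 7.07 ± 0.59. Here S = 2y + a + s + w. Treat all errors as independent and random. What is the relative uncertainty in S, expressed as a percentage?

Sums and differences: (δS)² = Σ (cᵢ δxᵢ)².
  (2·δy)² = 0.160;  (δa)² = 25.0;  (δs)² = 0.0441;  (δw)² = 0.348
δS = √(25.6) = 5.05
S = 81.8, so δS/S = 5.05/81.8 = 0.0618.

6.18%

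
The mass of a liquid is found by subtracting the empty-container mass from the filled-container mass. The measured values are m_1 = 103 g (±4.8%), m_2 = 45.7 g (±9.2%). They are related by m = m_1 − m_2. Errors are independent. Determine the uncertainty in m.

Sums and differences: (δm)² = Σ (cᵢ δxᵢ)².
  (δm_1)² = 24.4;  (δm_2)² = 17.7
δm = √(42.1) = 6.49 g

6.49 g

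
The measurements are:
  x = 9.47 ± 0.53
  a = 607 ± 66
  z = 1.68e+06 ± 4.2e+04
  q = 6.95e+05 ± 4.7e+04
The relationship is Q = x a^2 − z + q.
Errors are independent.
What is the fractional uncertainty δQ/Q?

Let p = x·a^2 = 3.49e+06. δp/p = √((1·δx/x)² + (2·δa/a)²) = √(0.00313 + 0.0473) = 0.225, so δp = 7.83e+05.
Q = p − z + q: δQ = √(δp² + δz² + δq²) = √(6.14e+11 + 1.76e+09 + 2.21e+09) = 7.86e+05
Q = 2.5e+06, so δQ/Q = 7.86e+05/2.5e+06 = 0.314.

0.314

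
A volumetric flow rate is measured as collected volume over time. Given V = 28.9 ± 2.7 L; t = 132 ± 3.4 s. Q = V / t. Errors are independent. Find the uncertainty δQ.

Q is a product of powers, so relative uncertainties combine in quadrature:
  (1·δV/V)² = (1×0.0934)² = 0.00873;  (-1·δt/t)² = (-1×0.0258)² = 0.000663
δQ/Q = √(0.00939) = 0.0969
Q = 0.219 L/s, so δQ = 0.0969 × 0.219 = 0.0212 L/s.

0.0212 L/s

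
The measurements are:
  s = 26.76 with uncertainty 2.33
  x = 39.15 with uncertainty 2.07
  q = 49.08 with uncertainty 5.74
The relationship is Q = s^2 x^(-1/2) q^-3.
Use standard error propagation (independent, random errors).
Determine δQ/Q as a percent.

Each factor contributes (exponent × relative error)² to (δQ/Q)²:
  (2·δs/s)² = (2×0.0871)² = 0.0303;  (−½·δx/x)² = (-0.5×0.0529)² = 0.000699;  (-3·δq/q)² = (-3×0.117)² = 0.123
δQ/Q = √(0.154) = 0.393

39.3%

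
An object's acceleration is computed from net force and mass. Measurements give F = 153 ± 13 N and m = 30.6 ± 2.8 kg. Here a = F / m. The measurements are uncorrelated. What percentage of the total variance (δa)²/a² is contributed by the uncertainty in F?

(δa/a)² = (1·δF/F)² + (-1·δm/m)²
  F term: (1×0.0850)² = 0.00722
  m term: (-1×0.0915)² = 0.00837
Total = 0.0156. Share from F = 0.00722/0.0156 = 0.463.

46.3%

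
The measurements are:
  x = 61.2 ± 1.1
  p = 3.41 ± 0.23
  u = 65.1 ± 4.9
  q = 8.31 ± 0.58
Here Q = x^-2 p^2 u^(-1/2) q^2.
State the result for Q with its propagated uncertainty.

Since Q is a product/quotient, work with relative uncertainties:
  (-2·δx/x)² = (-2×0.0180)² = 0.00129;  (2·δp/p)² = (2×0.0674)² = 0.0182;  (−½·δu/u)² = (-0.5×0.0753)² = 0.00142;  (2·δq/q)² = (2×0.0698)² = 0.0195
δQ/Q = √(0.0404) = 0.201
Q = 0.0266, so δQ = 0.201 × 0.0266 = 0.00534.

0.0266 ± 0.00534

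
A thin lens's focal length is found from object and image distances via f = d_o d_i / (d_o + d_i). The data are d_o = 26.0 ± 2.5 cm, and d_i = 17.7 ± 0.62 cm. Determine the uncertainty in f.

∂f/∂d_o = (d_i/(d_o+d_i))² = 0.164;  ∂f/∂d_i = (d_o/(d_o+d_i))² = 0.354
δf = √((∂f/∂d_o · δd_o)² + (∂f/∂d_i · δd_i)²) = √(0.168 + 0.0482) = 0.465 cm

0.465 cm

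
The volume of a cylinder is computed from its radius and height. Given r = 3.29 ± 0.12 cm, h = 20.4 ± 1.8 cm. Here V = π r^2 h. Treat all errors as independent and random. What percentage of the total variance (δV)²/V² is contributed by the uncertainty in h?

(δV/V)² = (2·δr/r)² + (1·δh/h)²
  r term: (2×0.0365)² = 0.00532
  h term: (1×0.0882)² = 0.00779
Total = 0.0131. Share from h = 0.00779/0.0131 = 0.594.

59.4%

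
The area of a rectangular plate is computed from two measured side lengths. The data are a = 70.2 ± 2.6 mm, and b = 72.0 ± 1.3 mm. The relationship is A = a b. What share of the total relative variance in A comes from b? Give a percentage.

19.2%

(δA/A)² = (1·δa/a)² + (1·δb/b)²
  a term: (1×0.0370)² = 0.00137
  b term: (1×0.0181)² = 0.000326
Total = 0.00170. Share from b = 0.000326/0.00170 = 0.192.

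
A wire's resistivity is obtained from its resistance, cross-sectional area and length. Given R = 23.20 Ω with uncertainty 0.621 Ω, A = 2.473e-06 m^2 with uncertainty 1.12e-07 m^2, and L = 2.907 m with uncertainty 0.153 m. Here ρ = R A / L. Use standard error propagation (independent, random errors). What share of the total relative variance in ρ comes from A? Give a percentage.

37.0%

(δρ/ρ)² = (1·δR/R)² + (1·δA/A)² + (-1·δL/L)²
  R term: (1×0.0268)² = 0.000716
  A term: (1×0.0453)² = 0.00205
  L term: (-1×0.0526)² = 0.00277
Total = 0.00554. Share from A = 0.00205/0.00554 = 0.370.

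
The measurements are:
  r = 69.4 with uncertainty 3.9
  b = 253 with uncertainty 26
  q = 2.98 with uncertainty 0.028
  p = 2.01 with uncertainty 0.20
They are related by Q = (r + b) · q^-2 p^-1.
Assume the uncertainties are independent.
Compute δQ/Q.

Let u = r + b = 322. δu = √(δr² + δb²) = √(15.2 + 676) = 26.3, so δu/u = 0.0815.
Q is then a monomial in u, q, p:
δQ/Q = √((δu/u)² + (-2·δq/q)² + (-1·δp/p)²) = √(0.00665 + 0.000353 + 0.00990) = 0.130

0.130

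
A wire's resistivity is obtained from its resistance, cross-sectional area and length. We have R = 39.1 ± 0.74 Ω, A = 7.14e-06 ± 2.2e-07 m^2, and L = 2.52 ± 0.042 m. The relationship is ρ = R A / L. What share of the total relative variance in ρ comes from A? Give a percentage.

59.9%

(δρ/ρ)² = (1·δR/R)² + (1·δA/A)² + (-1·δL/L)²
  R term: (1×0.0189)² = 0.000358
  A term: (1×0.0308)² = 0.000949
  L term: (-1×0.0167)² = 0.000278
Total = 0.00159. Share from A = 0.000949/0.00159 = 0.599.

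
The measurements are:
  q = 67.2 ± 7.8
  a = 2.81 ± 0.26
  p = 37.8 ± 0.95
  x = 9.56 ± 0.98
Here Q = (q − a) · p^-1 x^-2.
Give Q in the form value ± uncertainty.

0.0186 ± 0.00446

Let u = q − a = 64.4. δu = √(δq² + δa²) = √(60.8 + 0.0676) = 7.80, so δu/u = 0.121.
Q is then a monomial in u, p, x:
δQ/Q = √((δu/u)² + (-1·δp/p)² + (-2·δx/x)²) = √(0.0147 + 0.000632 + 0.0420) = 0.239
Q = 0.0186, so δQ = 0.239 × 0.0186 = 0.00446.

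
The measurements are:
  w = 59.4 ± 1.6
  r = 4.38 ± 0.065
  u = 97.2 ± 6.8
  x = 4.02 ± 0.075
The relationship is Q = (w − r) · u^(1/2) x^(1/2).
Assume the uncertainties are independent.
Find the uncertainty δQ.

Let h = w − r = 55.0. δh = √(δw² + δr²) = √(2.56 + 0.00423) = 1.60, so δh/h = 0.0291.
Q is then a monomial in h, u, x:
δQ/Q = √((δh/h)² + (½·δu/u)² + (½·δx/x)²) = √(0.000847 + 0.00122 + 8.7e-05) = 0.0465
Q = 1090, so δQ = 0.0465 × 1090 = 50.5.

50.5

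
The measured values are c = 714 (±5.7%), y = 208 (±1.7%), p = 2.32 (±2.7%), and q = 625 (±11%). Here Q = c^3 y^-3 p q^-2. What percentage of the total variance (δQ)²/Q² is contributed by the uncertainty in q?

59.8%

(δQ/Q)² = (3·δc/c)² + (-3·δy/y)² + (1·δp/p)² + (-2·δq/q)²
  c term: (3×0.0570)² = 0.0292
  y term: (-3×0.0170)² = 0.00260
  p term: (1×0.0270)² = 0.000729
  q term: (-2×0.110)² = 0.0484
Total = 0.0810. Share from q = 0.0484/0.0810 = 0.598.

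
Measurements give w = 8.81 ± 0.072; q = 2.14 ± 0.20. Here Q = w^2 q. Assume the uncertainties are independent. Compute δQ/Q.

Since Q is a product/quotient, work with relative uncertainties:
  (2·δw/w)² = (2×0.00817)² = 0.000267;  (1·δq/q)² = (1×0.0935)² = 0.00873
δQ/Q = √(0.00900) = 0.0949

0.0949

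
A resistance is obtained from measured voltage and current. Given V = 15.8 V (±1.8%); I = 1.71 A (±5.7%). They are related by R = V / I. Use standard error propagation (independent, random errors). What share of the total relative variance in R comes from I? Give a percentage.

(δR/R)² = (1·δV/V)² + (-1·δI/I)²
  V term: (1×0.0180)² = 0.000324
  I term: (-1×0.0570)² = 0.00325
Total = 0.00357. Share from I = 0.00325/0.00357 = 0.909.

90.9%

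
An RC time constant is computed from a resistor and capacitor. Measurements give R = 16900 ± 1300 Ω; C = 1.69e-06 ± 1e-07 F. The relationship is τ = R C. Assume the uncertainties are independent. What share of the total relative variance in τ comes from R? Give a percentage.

62.8%

(δτ/τ)² = (1·δR/R)² + (1·δC/C)²
  R term: (1×0.0769)² = 0.00592
  C term: (1×0.0592)² = 0.00350
Total = 0.00942. Share from R = 0.00592/0.00942 = 0.628.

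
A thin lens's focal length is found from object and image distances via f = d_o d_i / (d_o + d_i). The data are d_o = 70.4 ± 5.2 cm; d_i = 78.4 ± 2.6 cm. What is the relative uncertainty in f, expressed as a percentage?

4.20%

∂f/∂d_o = (d_i/(d_o+d_i))² = 0.278;  ∂f/∂d_i = (d_o/(d_o+d_i))² = 0.224
δf = √((∂f/∂d_o · δd_o)² + (∂f/∂d_i · δd_i)²) = √(2.08 + 0.339) = 1.56 cm
f = 37.1 cm, so δf/f = 1.56/37.1 = 0.0420.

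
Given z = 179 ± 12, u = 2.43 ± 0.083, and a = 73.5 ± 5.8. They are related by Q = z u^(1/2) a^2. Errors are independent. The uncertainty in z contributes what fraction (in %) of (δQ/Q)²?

(δQ/Q)² = (1·δz/z)² + (½·δu/u)² + (2·δa/a)²
  z term: (1×0.0670)² = 0.00449
  u term: (0.5×0.0342)² = 0.000292
  a term: (2×0.0789)² = 0.0249
Total = 0.0297. Share from z = 0.00449/0.0297 = 0.151.

15.1%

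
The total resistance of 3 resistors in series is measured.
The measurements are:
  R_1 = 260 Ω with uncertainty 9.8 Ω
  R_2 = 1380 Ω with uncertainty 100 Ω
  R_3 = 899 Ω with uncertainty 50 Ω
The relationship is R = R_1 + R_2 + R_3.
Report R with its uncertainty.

Sums and differences: (δR)² = Σ (cᵢ δxᵢ)².
  (δR_1)² = 96.0;  (δR_2)² = 10000;  (δR_3)² = 2500
δR = √(12600) = 112 Ω
R = 2540 Ω.

2540 ± 112 Ω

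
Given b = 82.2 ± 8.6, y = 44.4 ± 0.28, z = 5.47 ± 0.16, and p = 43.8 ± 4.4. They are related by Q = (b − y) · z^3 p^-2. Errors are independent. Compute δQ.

1.02

Let u = b − y = 37.8. δu = √(δb² + δy²) = √(74.0 + 0.0784) = 8.60, so δu/u = 0.228.
Q is then a monomial in u, z, p:
δQ/Q = √((δu/u)² + (3·δz/z)² + (-2·δp/p)²) = √(0.0518 + 0.00770 + 0.0404) = 0.316
Q = 3.22, so δQ = 0.316 × 3.22 = 1.02.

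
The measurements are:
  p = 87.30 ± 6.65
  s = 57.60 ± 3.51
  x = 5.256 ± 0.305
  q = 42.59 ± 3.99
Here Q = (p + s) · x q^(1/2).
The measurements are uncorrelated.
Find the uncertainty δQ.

Let u = p + s = 144.9. δu = √(δp² + δs²) = √(44.2 + 12.3) = 7.52, so δu/u = 0.0519.
Q is then a monomial in u, x, q:
δQ/Q = √((δu/u)² + (1·δx/x)² + (½·δq/q)²) = √(0.00269 + 0.00337 + 0.00219) = 0.0909
Q = 4970, so δQ = 0.0909 × 4970 = 452.

452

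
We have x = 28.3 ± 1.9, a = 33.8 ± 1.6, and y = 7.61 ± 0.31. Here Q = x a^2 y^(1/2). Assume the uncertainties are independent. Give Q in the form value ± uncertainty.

Q is a product of powers, so relative uncertainties combine in quadrature:
  (1·δx/x)² = (1×0.0671)² = 0.00451;  (2·δa/a)² = (2×0.0473)² = 0.00896;  (½·δy/y)² = (0.5×0.0407)² = 0.000415
δQ/Q = √(0.0139) = 0.118
Q = 89200, so δQ = 0.118 × 89200 = 10500.

89200 ± 10500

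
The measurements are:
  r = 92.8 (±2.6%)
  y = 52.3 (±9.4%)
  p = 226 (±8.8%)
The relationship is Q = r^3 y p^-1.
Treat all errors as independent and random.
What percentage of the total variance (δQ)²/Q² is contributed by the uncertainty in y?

39.0%

(δQ/Q)² = (3·δr/r)² + (1·δy/y)² + (-1·δp/p)²
  r term: (3×0.0260)² = 0.00608
  y term: (1×0.0940)² = 0.00884
  p term: (-1×0.0880)² = 0.00774
Total = 0.0227. Share from y = 0.00884/0.0227 = 0.390.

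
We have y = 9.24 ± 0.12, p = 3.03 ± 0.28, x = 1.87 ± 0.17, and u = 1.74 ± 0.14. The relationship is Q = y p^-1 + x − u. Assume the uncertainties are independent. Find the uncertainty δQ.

0.360

Let w = y·p^-1 = 3.05. δw/w = √((1·δy/y)² + (-1·δp/p)²) = √(0.000169 + 0.00854) = 0.0933, so δw = 0.285.
Q = w + x − u: δQ = √(δw² + δx² + δu²) = √(0.0810 + 0.0289 + 0.0196) = 0.360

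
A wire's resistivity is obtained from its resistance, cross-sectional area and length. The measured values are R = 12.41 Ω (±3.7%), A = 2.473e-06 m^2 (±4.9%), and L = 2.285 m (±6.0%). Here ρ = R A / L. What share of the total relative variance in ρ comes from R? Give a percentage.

18.6%

(δρ/ρ)² = (1·δR/R)² + (1·δA/A)² + (-1·δL/L)²
  R term: (1×0.0370)² = 0.00137
  A term: (1×0.0490)² = 0.00240
  L term: (-1×0.0600)² = 0.00360
Total = 0.00737. Share from R = 0.00137/0.00737 = 0.186.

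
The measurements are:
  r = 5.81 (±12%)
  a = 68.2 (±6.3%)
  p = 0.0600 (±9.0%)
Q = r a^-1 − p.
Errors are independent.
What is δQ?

0.0127

Let w = r·a^-1 = 0.0852. δw/w = √((1·δr/r)² + (-1·δa/a)²) = √(0.0144 + 0.00397) = 0.136, so δw = 0.0115.
Q = w − p: δQ = √(δw² + δp²) = √(0.000133 + 2.92e-05) = 0.0127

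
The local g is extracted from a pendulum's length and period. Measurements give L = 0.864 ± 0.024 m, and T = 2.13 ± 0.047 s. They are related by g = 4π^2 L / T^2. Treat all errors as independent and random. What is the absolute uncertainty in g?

0.392 m/s^2

For a monomial g ∝ L, T^-2, fractional errors add in quadrature:
  (1·δL/L)² = (1×0.0278)² = 0.000772;  (-2·δT/T)² = (-2×0.0221)² = 0.00195
δg/g = √(0.00272) = 0.0521
g = 7.52 m/s^2, so δg = 0.0521 × 7.52 = 0.392 m/s^2.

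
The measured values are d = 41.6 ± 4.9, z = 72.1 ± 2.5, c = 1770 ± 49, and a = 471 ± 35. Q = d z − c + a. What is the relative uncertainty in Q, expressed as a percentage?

21.9%

Let p = d·z = 3000. δp/p = √((1·δd/d)² + (1·δz/z)²) = √(0.0139 + 0.00120) = 0.123, so δp = 368.
Q = p − c + a: δQ = √(δp² + δc² + δa²) = √(1.36e+05 + 2400 + 1220) = 373
Q = 1700, so δQ/Q = 373/1700 = 0.219.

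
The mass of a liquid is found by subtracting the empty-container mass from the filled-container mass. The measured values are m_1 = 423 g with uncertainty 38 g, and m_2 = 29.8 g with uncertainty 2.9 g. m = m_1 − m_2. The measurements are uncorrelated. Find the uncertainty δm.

38.1 g

For a sum/difference, combine absolute errors in quadrature:
  (δm_1)² = 1440;  (δm_2)² = 8.41
δm = √(1450) = 38.1 g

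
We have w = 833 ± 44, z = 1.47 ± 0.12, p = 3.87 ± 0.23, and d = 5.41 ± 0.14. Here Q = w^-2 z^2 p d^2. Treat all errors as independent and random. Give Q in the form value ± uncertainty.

(3.53 ± 0.740) × 10^-4

Since Q is a product/quotient, work with relative uncertainties:
  (-2·δw/w)² = (-2×0.0528)² = 0.0112;  (2·δz/z)² = (2×0.0816)² = 0.0267;  (1·δp/p)² = (1×0.0594)² = 0.00353;  (2·δd/d)² = (2×0.0259)² = 0.00268
δQ/Q = √(0.0440) = 0.210
Q = 0.000353, so δQ = 0.210 × 0.000353 = 7.4e-05.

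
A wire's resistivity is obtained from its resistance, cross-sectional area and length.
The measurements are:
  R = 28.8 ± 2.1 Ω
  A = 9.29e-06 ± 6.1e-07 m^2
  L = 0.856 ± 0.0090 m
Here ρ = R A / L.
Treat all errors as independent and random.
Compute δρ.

Since ρ is a product/quotient, work with relative uncertainties:
  (1·δR/R)² = (1×0.0729)² = 0.00532;  (1·δA/A)² = (1×0.0657)² = 0.00431;  (-1·δL/L)² = (-1×0.0105)² = 0.000111
δρ/ρ = √(0.00974) = 0.0987
ρ = 0.000313 Ω·m, so δρ = 0.0987 × 0.000313 = 3.08e-05 Ω·m.

3.08e-05 Ω·m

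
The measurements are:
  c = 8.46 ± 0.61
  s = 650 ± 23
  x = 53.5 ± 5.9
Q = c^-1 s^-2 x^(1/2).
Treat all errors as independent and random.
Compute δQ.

2.36e-07

Products/powers → add relative errors in quadrature, weighted by exponent:
  (-1·δc/c)² = (-1×0.0721)² = 0.00520;  (-2·δs/s)² = (-2×0.0354)² = 0.00501;  (½·δx/x)² = (0.5×0.110)² = 0.00304
δQ/Q = √(0.0132) = 0.115
Q = 2.05e-06, so δQ = 0.115 × 2.05e-06 = 2.36e-07.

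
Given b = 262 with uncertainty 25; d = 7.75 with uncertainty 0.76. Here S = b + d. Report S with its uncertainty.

Absolute uncertainties add in quadrature for a linear combination:
  (δb)² = 625;  (δd)² = 0.578
δS = √(626) = 25.0
S = 270.

270 ± 25.0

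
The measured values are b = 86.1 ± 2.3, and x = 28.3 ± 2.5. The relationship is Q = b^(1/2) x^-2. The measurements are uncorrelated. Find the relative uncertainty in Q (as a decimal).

Each factor contributes (exponent × relative error)² to (δQ/Q)²:
  (½·δb/b)² = (0.5×0.0267)² = 0.000178;  (-2·δx/x)² = (-2×0.0883)² = 0.0312
δQ/Q = √(0.0314) = 0.177

0.177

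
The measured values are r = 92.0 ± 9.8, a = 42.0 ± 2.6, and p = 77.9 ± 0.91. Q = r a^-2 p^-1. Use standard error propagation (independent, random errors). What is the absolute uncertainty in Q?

For a monomial Q ∝ r, a^-2, p^-1, fractional errors add in quadrature:
  (1·δr/r)² = (1×0.107)² = 0.0113;  (-2·δa/a)² = (-2×0.0619)² = 0.0153;  (-1·δp/p)² = (-1×0.0117)² = 0.000136
δQ/Q = √(0.0268) = 0.164
Q = 0.000670, so δQ = 0.164 × 0.000670 = 0.000110.

0.000110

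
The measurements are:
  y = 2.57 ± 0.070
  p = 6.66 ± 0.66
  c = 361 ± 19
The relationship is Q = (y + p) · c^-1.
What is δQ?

Let u = y + p = 9.23. δu = √(δy² + δp²) = √(0.00490 + 0.436) = 0.664, so δu/u = 0.0719.
Q is then a monomial in u, c:
δQ/Q = √((δu/u)² + (-1·δc/c)²) = √(0.00517 + 0.00277) = 0.0891
Q = 0.0256, so δQ = 0.0891 × 0.0256 = 0.00228.

0.00228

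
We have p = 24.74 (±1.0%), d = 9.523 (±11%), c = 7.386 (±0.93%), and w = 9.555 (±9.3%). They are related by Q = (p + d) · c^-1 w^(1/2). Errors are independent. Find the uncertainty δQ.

Let u = p + d = 34.26. δu = √(δp² + δd²) = √(0.0612 + 1.10) = 1.08, so δu/u = 0.0314.
Q is then a monomial in u, c, w:
δQ/Q = √((δu/u)² + (-1·δc/c)² + (½·δw/w)²) = √(0.000987 + 8.65e-05 + 0.00216) = 0.0569
Q = 14.34, so δQ = 0.0569 × 14.34 = 0.816.

0.816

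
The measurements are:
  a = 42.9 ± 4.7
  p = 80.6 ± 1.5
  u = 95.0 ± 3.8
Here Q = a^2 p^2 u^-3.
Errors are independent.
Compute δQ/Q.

0.253

Products/powers → add relative errors in quadrature, weighted by exponent:
  (2·δa/a)² = (2×0.110)² = 0.0480;  (2·δp/p)² = (2×0.0186)² = 0.00139;  (-3·δu/u)² = (-3×0.0400)² = 0.0144
δQ/Q = √(0.0638) = 0.253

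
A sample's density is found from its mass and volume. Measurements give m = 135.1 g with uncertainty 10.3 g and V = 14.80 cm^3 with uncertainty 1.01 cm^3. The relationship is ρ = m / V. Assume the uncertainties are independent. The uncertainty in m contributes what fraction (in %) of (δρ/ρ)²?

(δρ/ρ)² = (1·δm/m)² + (-1·δV/V)²
  m term: (1×0.0762)² = 0.00581
  V term: (-1×0.0682)² = 0.00466
Total = 0.0105. Share from m = 0.00581/0.0105 = 0.555.

55.5%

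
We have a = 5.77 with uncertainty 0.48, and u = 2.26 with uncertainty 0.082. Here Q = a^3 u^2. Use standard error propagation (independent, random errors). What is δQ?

255

Relative error in a monomial: (δQ/Q)² = Σ (nᵢ · δxᵢ/xᵢ)².
  (3·δa/a)² = (3×0.0832)² = 0.0623;  (2·δu/u)² = (2×0.0363)² = 0.00527
δQ/Q = √(0.0675) = 0.260
Q = 981, so δQ = 0.260 × 981 = 255.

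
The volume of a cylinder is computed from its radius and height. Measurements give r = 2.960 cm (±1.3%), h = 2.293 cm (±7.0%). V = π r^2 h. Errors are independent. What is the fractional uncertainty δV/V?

V is a product of powers, so relative uncertainties combine in quadrature:
  (2·δr/r)² = (2×0.0130)² = 0.000676;  (1·δh/h)² = (1×0.0700)² = 0.00490
δV/V = √(0.00558) = 0.0747

0.0747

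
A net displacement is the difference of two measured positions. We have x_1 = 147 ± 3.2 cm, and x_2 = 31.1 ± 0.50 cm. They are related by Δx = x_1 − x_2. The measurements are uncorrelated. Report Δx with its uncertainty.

Absolute uncertainties add in quadrature for a linear combination:
  (δx_1)² = 10.2;  (δx_2)² = 0.250
δΔx = √(10.5) = 3.24 cm
Δx = 116 cm.

116 ± 3.24 cm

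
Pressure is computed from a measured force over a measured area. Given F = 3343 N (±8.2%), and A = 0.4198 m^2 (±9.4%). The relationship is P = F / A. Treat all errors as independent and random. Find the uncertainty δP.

Since P is a product/quotient, work with relative uncertainties:
  (1·δF/F)² = (1×0.0820)² = 0.00672;  (-1·δA/A)² = (-1×0.0940)² = 0.00884
δP/P = √(0.0156) = 0.125
P = 7963 Pa, so δP = 0.125 × 7963 = 993 Pa.

993 Pa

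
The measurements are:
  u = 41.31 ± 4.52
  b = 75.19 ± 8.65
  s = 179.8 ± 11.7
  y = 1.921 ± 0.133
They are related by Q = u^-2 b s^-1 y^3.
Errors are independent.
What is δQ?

0.000572

Each factor contributes (exponent × relative error)² to (δQ/Q)²:
  (-2·δu/u)² = (-2×0.109)² = 0.0479;  (1·δb/b)² = (1×0.115)² = 0.0132;  (-1·δs/s)² = (-1×0.0651)² = 0.00423;  (3·δy/y)² = (3×0.0692)² = 0.0431
δQ/Q = √(0.108) = 0.329
Q = 0.001737, so δQ = 0.329 × 0.001737 = 0.000572.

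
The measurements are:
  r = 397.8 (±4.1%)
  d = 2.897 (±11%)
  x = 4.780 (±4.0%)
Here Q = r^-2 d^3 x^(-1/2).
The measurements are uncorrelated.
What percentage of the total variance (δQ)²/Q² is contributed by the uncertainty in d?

(δQ/Q)² = (-2·δr/r)² + (3·δd/d)² + (−½·δx/x)²
  r term: (-2×0.0410)² = 0.00672
  d term: (3×0.110)² = 0.109
  x term: (-0.5×0.0400)² = 0.000400
Total = 0.116. Share from d = 0.109/0.116 = 0.939.

93.9%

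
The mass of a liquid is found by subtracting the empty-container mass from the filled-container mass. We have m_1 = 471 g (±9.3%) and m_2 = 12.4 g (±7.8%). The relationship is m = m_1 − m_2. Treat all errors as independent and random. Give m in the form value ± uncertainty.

Sums and differences: (δm)² = Σ (cᵢ δxᵢ)².
  (δm_1)² = 1920;  (δm_2)² = 0.935
δm = √(1920) = 43.8 g
m = 459 g.

459 ± 43.8 g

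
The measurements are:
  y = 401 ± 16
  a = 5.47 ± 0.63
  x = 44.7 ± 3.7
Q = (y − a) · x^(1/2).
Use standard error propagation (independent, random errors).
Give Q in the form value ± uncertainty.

2640 ± 153

Let u = y − a = 396. δu = √(δy² + δa²) = √(256 + 0.397) = 16.0, so δu/u = 0.0405.
Q is then a monomial in u, x:
δQ/Q = √((δu/u)² + (½·δx/x)²) = √(0.00164 + 0.00171) = 0.0579
Q = 2640, so δQ = 0.0579 × 2640 = 153.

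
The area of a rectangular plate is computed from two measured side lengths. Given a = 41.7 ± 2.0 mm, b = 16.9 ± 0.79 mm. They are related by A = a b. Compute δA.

47.2 mm^2

Relative error in a monomial: (δA/A)² = Σ (nᵢ · δxᵢ/xᵢ)².
  (1·δa/a)² = (1×0.0480)² = 0.00230;  (1·δb/b)² = (1×0.0467)² = 0.00219
δA/A = √(0.00449) = 0.0670
A = 705 mm^2, so δA = 0.0670 × 705 = 47.2 mm^2.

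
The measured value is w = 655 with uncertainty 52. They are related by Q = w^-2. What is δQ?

Q ∝ w^-2, so δQ/Q = |-2| · δw/w = 2 × 0.0794 = 0.159.
Q = 2.33e-06, so δQ = 0.159 × 2.33e-06 = 3.7e-07.

3.7e-07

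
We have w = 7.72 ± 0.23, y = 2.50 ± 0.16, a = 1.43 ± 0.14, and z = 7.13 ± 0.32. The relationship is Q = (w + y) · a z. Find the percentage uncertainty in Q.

Let u = w + y = 10.2. δu = √(δw² + δy²) = √(0.0529 + 0.0256) = 0.280, so δu/u = 0.0274.
Q is then a monomial in u, a, z:
δQ/Q = √((δu/u)² + (1·δa/a)² + (1·δz/z)²) = √(0.000752 + 0.00958 + 0.00201) = 0.111

11.1%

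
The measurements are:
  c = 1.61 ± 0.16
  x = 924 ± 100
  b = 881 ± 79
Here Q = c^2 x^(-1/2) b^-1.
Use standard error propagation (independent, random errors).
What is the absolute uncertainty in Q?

2.17e-05

Q is a product of powers, so relative uncertainties combine in quadrature:
  (2·δc/c)² = (2×0.0994)² = 0.0395;  (−½·δx/x)² = (-0.5×0.108)² = 0.00293;  (-1·δb/b)² = (-1×0.0897)² = 0.00804
δQ/Q = √(0.0505) = 0.225
Q = 9.68e-05, so δQ = 0.225 × 9.68e-05 = 2.17e-05.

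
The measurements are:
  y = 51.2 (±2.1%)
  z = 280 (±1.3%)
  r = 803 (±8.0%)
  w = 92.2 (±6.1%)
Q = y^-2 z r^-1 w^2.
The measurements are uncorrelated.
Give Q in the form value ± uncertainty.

1.13 ± 0.172

Relative error in a monomial: (δQ/Q)² = Σ (nᵢ · δxᵢ/xᵢ)².
  (-2·δy/y)² = (-2×0.0210)² = 0.00176;  (1·δz/z)² = (1×0.0130)² = 0.000169;  (-1·δr/r)² = (-1×0.0800)² = 0.00640;  (2·δw/w)² = (2×0.0610)² = 0.0149
δQ/Q = √(0.0232) = 0.152
Q = 1.13, so δQ = 0.152 × 1.13 = 0.172.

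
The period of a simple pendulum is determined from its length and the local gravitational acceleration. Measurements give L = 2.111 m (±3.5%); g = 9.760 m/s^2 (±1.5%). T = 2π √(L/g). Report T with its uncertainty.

2.922 ± 0.0556 s

T is a product of powers, so relative uncertainties combine in quadrature:
  (½·δL/L)² = (0.5×0.0350)² = 0.000306;  (−½·δg/g)² = (-0.5×0.0150)² = 5.63e-05
δT/T = √(0.000363) = 0.0190
T = 2.922 s, so δT = 0.0190 × 2.922 = 0.0556 s.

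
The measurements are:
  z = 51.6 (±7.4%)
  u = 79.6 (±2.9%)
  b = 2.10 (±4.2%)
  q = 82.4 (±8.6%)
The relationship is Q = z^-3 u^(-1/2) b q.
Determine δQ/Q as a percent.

Q is a product of powers, so relative uncertainties combine in quadrature:
  (-3·δz/z)² = (-3×0.0740)² = 0.0493;  (−½·δu/u)² = (-0.5×0.0290)² = 0.000210;  (1·δb/b)² = (1×0.0420)² = 0.00176;  (1·δq/q)² = (1×0.0860)² = 0.00740
δQ/Q = √(0.0587) = 0.242

24.2%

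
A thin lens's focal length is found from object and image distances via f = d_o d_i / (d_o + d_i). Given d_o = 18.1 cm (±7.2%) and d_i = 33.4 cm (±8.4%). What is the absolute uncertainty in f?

∂f/∂d_o = (d_i/(d_o+d_i))² = 0.421;  ∂f/∂d_i = (d_o/(d_o+d_i))² = 0.124
δf = √((∂f/∂d_o · δd_o)² + (∂f/∂d_i · δd_i)²) = √(0.300 + 0.120) = 0.649 cm

0.649 cm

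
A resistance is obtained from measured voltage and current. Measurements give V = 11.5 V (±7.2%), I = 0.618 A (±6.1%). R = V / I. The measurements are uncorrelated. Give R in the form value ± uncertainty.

18.6 ± 1.76 Ω

Relative error in a monomial: (δR/R)² = Σ (nᵢ · δxᵢ/xᵢ)².
  (1·δV/V)² = (1×0.0720)² = 0.00518;  (-1·δI/I)² = (-1×0.0610)² = 0.00372
δR/R = √(0.00890) = 0.0944
R = 18.6 Ω, so δR = 0.0944 × 18.6 = 1.76 Ω.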